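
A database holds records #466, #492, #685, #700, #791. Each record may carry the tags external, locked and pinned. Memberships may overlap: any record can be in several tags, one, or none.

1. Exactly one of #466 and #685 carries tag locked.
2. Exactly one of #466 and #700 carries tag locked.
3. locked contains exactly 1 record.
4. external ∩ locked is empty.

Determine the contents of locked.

locked = {#466}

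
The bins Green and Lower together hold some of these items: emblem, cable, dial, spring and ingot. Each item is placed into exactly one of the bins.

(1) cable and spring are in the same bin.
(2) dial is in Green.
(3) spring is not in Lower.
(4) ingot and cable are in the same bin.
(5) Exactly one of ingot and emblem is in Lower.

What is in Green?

Green = {cable, dial, ingot, spring}

From (2): dial ∈ Green.
From (3): spring ∉ Lower.
(1): cable matches spring: cable ∉ Lower.
(4): ingot matches cable: ingot ∉ Lower.
(5) (exactly one): emblem ∈ Lower.
Only one bin left: cable ∈ Green.
Only one bin left: spring ∈ Green.
Only one bin left: ingot ∈ Green.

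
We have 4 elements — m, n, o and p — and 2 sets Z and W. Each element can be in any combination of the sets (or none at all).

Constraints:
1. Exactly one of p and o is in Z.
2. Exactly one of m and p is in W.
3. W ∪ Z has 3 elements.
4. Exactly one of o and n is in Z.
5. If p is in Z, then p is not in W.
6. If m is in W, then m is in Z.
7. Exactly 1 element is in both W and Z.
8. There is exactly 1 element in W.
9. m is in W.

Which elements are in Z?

Z = {m, n, p}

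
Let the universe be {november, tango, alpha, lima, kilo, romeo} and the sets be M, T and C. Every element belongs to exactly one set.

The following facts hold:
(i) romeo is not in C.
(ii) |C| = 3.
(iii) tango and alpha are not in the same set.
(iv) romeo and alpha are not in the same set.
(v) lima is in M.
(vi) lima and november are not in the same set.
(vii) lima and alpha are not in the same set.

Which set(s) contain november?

november: C

From (i): romeo ∉ C.
From (v): lima ∈ M.
(vi): november ∉ M.
(vii): alpha ∉ M.
Suppose november ∈ T: no assignment then satisfies all the clues, so november ∉ T.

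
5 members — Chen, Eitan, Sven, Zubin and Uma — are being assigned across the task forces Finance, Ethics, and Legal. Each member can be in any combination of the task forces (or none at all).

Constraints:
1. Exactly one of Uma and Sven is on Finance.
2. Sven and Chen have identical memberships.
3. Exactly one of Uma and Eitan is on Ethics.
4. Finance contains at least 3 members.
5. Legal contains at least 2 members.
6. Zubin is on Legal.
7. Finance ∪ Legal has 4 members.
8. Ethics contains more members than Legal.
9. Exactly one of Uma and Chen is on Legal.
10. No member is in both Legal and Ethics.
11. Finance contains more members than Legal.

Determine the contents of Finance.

From (6): Zubin ∈ Legal.
(10) (disjoint): Zubin ∉ Ethics.
Suppose Chen ∉ Finance: no assignment then satisfies all the clues, so Chen ∈ Finance.

Finance = {Chen, Sven, Zubin}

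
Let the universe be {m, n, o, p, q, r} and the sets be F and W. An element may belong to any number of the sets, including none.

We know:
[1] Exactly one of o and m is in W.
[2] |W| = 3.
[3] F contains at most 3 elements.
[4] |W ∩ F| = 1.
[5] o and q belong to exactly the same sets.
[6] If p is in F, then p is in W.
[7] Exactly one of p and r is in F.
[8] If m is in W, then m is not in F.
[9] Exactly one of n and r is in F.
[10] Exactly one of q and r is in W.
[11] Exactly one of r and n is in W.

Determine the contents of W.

W = {m, p, r}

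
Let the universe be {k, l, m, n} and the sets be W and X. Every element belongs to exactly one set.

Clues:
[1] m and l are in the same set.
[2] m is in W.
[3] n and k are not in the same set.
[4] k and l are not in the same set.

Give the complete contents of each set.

From (2): m ∈ W.
(1): l matches m: l ∈ W.
(4): k ∉ W.
Only one set left: k ∈ X.
(3): n ∉ X.
Only one set left: n ∈ W.

W = {l, m, n}; X = {k}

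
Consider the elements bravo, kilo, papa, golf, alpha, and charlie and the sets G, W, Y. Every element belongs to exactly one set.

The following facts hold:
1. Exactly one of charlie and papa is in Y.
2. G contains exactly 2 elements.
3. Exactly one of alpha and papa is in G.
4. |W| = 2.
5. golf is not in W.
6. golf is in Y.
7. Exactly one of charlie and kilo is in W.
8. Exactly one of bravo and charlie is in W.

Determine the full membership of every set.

G = {alpha, charlie}; W = {bravo, kilo}; Y = {golf, papa}

From (5): golf ∉ W.
From (6): golf ∈ Y.
Suppose bravo ∈ G: no assignment then satisfies all the clues, so bravo ∉ G.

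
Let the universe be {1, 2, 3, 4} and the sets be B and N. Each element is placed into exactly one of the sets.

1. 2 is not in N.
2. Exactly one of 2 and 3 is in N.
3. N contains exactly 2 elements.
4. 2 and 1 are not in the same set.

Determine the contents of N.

N = {1, 3}

From (1): 2 ∉ N.
(2) (exactly one): 3 ∈ N.
Only one set left: 2 ∈ B.
(4): 1 ∉ B.
Only one set left: 1 ∈ N.
(3): N already has 2, so the rest are out.
Only one set left: 4 ∈ B.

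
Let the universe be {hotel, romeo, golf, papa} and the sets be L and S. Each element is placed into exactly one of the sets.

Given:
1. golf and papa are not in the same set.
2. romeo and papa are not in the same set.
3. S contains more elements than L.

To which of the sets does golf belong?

golf: S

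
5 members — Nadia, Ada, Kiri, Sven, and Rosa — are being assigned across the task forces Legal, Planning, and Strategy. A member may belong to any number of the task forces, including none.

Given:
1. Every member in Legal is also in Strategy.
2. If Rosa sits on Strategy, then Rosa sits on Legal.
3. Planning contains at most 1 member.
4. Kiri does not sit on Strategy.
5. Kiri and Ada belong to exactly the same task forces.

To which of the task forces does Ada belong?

Ada: none

From (4): Kiri ∉ Strategy.
(1) contrapositive: Kiri ∉ Legal.
(5): Ada matches Kiri: Ada ∉ Legal.
(5): Ada matches Kiri: Ada ∉ Strategy.
Suppose Ada ∈ Planning: no assignment then satisfies all the clues, so Ada ∉ Planning.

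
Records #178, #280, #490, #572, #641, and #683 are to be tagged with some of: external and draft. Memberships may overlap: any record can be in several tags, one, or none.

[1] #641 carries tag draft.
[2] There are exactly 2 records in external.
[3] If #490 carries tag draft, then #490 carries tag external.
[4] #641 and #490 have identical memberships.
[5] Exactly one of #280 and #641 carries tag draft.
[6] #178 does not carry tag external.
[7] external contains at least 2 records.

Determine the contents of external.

From (1): #641 ∈ draft.
From (6): #178 ∉ external.
(4): #490 matches #641: #490 ∈ draft.
(5) (exactly one): #280 ∉ draft.
(3): #490 ∈ external.
(4): #641 matches #490: #641 ∈ external.
(2): external already has 2, so the rest are out.

external = {#490, #641}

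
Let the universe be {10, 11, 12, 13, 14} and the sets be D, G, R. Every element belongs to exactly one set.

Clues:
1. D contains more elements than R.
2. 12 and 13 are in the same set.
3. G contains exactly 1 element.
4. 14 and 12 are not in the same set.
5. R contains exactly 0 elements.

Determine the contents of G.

G = {14}

(5): R already has 0, so the rest are out.
Suppose 10 ∈ G: no assignment then satisfies all the clues, so 10 ∉ G.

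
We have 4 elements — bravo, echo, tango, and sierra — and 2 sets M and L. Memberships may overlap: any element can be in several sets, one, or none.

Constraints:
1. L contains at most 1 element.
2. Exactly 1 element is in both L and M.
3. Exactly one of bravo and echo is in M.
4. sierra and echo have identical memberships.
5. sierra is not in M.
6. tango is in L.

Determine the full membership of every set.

From (5): sierra ∉ M.
From (6): tango ∈ L.
(1): L already has 1, so the rest are out.
(4): echo matches sierra: echo ∉ M.
(3) (exactly one): bravo ∈ M.
Suppose tango ∉ M: no assignment then satisfies all the clues, so tango ∈ M.

M = {bravo, tango}; L = {tango}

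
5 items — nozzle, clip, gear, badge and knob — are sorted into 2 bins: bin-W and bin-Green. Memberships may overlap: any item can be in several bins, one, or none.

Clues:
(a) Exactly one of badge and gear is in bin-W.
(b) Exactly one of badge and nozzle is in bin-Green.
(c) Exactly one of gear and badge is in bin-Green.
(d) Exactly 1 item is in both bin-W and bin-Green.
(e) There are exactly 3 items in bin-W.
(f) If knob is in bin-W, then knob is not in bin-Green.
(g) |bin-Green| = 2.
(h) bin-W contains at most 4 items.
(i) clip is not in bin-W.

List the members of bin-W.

bin-W = {badge, knob, nozzle}

From (i): clip ∉ bin-W.
Suppose nozzle ∉ bin-W: no assignment then satisfies all the clues, so nozzle ∈ bin-W.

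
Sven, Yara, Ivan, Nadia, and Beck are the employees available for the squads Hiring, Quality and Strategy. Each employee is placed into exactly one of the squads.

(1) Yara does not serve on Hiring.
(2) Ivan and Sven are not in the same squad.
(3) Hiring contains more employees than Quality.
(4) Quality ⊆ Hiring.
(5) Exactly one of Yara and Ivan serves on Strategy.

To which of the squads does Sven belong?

Sven: Strategy

From (1): Yara ∉ Hiring.
(4) contrapositive: Yara ∉ Quality.
Only one squad left: Yara ∈ Strategy.
(5) (exactly one): Ivan ∉ Strategy.
Suppose Sven ∈ Hiring: no assignment then satisfies all the clues, so Sven ∉ Hiring.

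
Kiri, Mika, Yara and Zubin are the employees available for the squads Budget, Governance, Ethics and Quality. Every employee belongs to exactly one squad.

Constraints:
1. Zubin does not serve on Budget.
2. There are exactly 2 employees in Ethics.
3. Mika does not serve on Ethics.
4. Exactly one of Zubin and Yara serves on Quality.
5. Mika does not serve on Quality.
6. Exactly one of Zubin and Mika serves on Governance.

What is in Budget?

Budget = {}

From (1): Zubin ∉ Budget.
From (3): Mika ∉ Ethics.
From (5): Mika ∉ Quality.
Suppose Kiri ∈ Budget: no assignment then satisfies all the clues, so Kiri ∉ Budget.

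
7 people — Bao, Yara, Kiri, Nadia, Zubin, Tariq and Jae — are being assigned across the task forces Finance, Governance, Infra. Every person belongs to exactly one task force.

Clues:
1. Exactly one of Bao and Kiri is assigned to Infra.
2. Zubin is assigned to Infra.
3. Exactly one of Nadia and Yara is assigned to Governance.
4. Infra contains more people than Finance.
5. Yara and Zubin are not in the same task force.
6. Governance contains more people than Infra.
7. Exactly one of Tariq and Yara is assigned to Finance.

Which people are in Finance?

Finance = {Yara}

From (2): Zubin ∈ Infra.
(5): Yara ∉ Infra.
Suppose Bao ∈ Finance: no assignment then satisfies all the clues, so Bao ∉ Finance.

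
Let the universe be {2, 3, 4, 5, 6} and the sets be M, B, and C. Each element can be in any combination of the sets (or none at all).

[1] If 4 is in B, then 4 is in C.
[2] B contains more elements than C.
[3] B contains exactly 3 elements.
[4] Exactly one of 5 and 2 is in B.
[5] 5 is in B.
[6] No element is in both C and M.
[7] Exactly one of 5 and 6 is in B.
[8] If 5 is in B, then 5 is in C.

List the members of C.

C = {4, 5}

From (5): 5 ∈ B.
(4) (exactly one): 2 ∉ B.
(7) (exactly one): 6 ∉ B.
(8): 5 ∈ C.
(3): only 3 candidates remain for B, so all are in.
(6) (disjoint): 5 ∉ M.
(1): 4 ∈ C.
(6) (disjoint): 4 ∉ M.
Suppose 2 ∈ C: no assignment then satisfies all the clues, so 2 ∉ C.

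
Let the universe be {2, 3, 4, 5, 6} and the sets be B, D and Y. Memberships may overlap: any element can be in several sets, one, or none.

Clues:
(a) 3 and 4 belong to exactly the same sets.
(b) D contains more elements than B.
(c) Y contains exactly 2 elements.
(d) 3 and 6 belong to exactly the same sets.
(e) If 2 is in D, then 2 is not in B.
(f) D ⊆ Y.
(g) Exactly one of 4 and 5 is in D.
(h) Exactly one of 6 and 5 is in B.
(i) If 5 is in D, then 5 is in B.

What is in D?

D = {2, 5}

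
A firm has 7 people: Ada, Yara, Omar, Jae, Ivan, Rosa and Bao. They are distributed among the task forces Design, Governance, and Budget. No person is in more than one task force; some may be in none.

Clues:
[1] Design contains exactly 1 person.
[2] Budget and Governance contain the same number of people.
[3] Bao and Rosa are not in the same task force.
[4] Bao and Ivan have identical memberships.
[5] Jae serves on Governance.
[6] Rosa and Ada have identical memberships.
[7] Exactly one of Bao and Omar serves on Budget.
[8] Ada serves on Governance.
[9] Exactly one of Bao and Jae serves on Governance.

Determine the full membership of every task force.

Design = {Omar}; Governance = {Ada, Jae, Rosa}; Budget = {Bao, Ivan, Yara}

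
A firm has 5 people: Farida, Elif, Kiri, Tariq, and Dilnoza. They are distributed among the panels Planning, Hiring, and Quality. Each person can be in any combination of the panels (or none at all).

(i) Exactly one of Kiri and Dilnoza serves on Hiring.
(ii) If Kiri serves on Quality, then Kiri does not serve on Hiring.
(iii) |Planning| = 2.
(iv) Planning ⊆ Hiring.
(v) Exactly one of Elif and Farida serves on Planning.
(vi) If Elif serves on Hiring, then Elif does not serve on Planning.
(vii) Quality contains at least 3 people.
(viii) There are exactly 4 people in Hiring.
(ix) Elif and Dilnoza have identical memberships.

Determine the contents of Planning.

Planning = {Farida, Tariq}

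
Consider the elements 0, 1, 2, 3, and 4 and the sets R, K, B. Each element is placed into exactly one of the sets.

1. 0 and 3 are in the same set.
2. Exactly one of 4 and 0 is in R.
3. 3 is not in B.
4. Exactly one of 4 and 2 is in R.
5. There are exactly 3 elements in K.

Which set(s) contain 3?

3: K

From (3): 3 ∉ B.
(1): 0 matches 3: 0 ∉ B.
Suppose 3 ∈ R: no assignment then satisfies all the clues, so 3 ∉ R.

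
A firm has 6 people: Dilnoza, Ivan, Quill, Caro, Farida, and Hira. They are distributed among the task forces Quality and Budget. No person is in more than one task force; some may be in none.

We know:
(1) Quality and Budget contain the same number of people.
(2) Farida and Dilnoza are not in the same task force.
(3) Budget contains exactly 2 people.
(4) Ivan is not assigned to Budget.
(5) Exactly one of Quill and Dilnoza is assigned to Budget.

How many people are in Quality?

2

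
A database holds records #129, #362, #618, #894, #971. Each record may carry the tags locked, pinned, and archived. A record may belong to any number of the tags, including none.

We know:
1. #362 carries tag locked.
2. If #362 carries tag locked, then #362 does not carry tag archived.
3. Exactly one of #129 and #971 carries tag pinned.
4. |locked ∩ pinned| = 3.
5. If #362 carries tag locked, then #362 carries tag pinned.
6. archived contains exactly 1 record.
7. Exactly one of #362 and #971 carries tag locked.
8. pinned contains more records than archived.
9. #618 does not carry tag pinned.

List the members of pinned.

pinned = {#129, #362, #894}

From (1): #362 ∈ locked.
From (9): #618 ∉ pinned.
(2): #362 ∉ archived.
(5): #362 ∈ pinned.
(7) (exactly one): #971 ∉ locked.
Suppose #129 ∉ pinned: no assignment then satisfies all the clues, so #129 ∈ pinned.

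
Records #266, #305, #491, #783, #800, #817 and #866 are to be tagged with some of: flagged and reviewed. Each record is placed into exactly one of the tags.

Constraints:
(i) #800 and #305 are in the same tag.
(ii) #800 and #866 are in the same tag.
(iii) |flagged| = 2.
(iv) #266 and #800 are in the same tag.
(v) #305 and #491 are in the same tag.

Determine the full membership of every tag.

flagged = {#783, #817}; reviewed = {#266, #305, #491, #800, #866}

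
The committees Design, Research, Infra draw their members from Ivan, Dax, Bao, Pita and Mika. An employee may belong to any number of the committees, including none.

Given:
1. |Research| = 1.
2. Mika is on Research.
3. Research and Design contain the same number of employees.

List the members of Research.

From (2): Mika ∈ Research.
(1): Research already has 1, so the rest are out.

Research = {Mika}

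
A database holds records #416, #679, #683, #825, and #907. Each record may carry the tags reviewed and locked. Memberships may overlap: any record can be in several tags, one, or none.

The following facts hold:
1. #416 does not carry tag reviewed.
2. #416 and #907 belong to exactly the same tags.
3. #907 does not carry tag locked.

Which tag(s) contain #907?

From (1): #416 ∉ reviewed.
From (3): #907 ∉ locked.
(2): #907 matches #416: #907 ∉ reviewed.
(2): #416 matches #907: #416 ∉ locked.

#907: none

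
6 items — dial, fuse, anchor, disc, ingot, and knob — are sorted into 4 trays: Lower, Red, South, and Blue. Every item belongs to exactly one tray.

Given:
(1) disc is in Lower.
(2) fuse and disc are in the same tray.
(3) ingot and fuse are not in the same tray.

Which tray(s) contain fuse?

fuse: Lower

From (1): disc ∈ Lower.
(2): fuse matches disc: fuse ∈ Lower.
(3): ingot ∉ Lower.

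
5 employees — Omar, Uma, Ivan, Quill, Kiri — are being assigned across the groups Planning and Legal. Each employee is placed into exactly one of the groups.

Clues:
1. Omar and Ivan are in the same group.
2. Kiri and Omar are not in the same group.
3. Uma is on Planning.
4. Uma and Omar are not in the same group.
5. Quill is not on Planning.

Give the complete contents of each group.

From (3): Uma ∈ Planning.
From (5): Quill ∉ Planning.
(4): Omar ∉ Planning.
Only one group left: Omar ∈ Legal.
Only one group left: Quill ∈ Legal.
(1): Ivan matches Omar: Ivan ∉ Planning.
(1): Ivan matches Omar: Ivan ∈ Legal.
(2): Kiri ∉ Legal.
Only one group left: Kiri ∈ Planning.

Planning = {Kiri, Uma}; Legal = {Ivan, Omar, Quill}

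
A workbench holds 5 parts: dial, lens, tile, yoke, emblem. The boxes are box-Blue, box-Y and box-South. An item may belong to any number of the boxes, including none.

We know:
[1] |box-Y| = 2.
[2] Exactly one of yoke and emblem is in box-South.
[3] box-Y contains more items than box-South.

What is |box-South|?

1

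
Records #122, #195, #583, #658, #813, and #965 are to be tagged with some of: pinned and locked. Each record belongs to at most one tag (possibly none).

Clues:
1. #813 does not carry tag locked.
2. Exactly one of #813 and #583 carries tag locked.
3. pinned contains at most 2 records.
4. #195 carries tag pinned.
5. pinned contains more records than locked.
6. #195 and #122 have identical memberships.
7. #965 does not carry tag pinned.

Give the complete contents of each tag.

pinned = {#122, #195}; locked = {#583}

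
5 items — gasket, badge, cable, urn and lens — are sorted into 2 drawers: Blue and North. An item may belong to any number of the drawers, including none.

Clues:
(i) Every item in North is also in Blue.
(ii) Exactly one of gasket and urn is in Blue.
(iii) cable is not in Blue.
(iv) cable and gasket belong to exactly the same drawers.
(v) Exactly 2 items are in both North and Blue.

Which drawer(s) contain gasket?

gasket: none

From (iii): cable ∉ Blue.
(i) contrapositive: cable ∉ North.
(iv): gasket matches cable: gasket ∉ Blue.
(iv): gasket matches cable: gasket ∉ North.
(ii) (exactly one): urn ∈ Blue.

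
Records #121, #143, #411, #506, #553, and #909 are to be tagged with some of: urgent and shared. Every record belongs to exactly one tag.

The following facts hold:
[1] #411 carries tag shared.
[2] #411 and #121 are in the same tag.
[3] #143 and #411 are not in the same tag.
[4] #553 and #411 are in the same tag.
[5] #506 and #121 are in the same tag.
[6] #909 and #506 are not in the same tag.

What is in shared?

shared = {#121, #411, #506, #553}

From (1): #411 ∈ shared.
(2): #121 matches #411: #121 ∉ urgent.
(2): #121 matches #411: #121 ∈ shared.
(3): #143 ∉ shared.
(4): #553 matches #411: #553 ∉ urgent.
(4): #553 matches #411: #553 ∈ shared.
(5): #506 matches #121: #506 ∉ urgent.
(5): #506 matches #121: #506 ∈ shared.
(6): #909 ∉ shared.
Only one tag left: #143 ∈ urgent.
Only one tag left: #909 ∈ urgent.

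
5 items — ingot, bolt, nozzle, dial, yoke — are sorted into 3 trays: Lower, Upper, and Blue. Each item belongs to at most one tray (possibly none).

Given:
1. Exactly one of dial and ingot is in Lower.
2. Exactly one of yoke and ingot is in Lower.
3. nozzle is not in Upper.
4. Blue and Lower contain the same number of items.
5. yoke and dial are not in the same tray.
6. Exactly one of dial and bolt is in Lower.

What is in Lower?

Lower = {bolt, ingot}

From (3): nozzle ∉ Upper.
Suppose ingot ∉ Lower: no assignment then satisfies all the clues, so ingot ∈ Lower.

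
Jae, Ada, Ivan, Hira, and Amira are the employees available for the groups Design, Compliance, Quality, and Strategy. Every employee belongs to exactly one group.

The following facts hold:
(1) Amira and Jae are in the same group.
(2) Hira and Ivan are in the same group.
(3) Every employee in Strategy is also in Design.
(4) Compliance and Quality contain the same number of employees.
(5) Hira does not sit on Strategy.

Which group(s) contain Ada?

From (5): Hira ∉ Strategy.
(2): Ivan matches Hira: Ivan ∉ Strategy.
Suppose Ada ∉ Design: no assignment then satisfies all the clues, so Ada ∈ Design.

Ada: Design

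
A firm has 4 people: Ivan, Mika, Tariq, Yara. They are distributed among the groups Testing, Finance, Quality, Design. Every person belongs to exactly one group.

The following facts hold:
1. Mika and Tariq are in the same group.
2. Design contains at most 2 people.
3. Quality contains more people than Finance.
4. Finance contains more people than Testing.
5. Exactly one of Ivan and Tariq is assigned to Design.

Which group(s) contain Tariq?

Tariq: Quality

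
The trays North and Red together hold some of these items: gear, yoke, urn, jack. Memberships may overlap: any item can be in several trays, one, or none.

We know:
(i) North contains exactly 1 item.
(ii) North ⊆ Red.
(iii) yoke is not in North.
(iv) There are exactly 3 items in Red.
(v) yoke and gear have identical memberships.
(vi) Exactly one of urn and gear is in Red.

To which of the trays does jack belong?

jack: North, Red

From (iii): yoke ∉ North.
(v): gear matches yoke: gear ∉ North.
Suppose jack ∉ North: no assignment then satisfies all the clues, so jack ∈ North.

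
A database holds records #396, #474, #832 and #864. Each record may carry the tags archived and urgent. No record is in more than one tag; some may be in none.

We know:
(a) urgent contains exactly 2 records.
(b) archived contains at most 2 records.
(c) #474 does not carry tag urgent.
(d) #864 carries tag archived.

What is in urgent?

urgent = {#396, #832}

From (c): #474 ∉ urgent.
From (d): #864 ∈ archived.
(a): only 2 candidates remain for urgent, so all are in.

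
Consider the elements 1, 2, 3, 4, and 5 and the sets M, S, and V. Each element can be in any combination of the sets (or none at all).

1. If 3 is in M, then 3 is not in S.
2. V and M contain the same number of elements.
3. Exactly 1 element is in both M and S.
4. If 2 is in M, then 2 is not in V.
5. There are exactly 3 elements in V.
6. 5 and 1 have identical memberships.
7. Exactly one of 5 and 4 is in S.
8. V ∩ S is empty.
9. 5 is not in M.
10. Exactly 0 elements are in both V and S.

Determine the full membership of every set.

M = {2, 3, 4}; S = {4}; V = {1, 3, 5}

From (9): 5 ∉ M.
(6): 1 matches 5: 1 ∉ M.
Suppose 1 ∈ S: no assignment then satisfies all the clues, so 1 ∉ S.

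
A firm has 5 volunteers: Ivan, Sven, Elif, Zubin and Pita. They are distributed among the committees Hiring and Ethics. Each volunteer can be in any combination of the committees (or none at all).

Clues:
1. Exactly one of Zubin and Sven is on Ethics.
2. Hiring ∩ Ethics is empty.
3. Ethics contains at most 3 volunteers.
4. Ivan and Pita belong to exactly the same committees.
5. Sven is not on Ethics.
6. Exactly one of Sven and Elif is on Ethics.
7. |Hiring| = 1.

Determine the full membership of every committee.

Hiring = {Sven}; Ethics = {Elif, Zubin}

From (5): Sven ∉ Ethics.
(1) (exactly one): Zubin ∈ Ethics.
(2) (disjoint): Zubin ∉ Hiring.
(6) (exactly one): Elif ∈ Ethics.
(2) (disjoint): Elif ∉ Hiring.
Suppose Ivan ∈ Hiring: no assignment then satisfies all the clues, so Ivan ∉ Hiring.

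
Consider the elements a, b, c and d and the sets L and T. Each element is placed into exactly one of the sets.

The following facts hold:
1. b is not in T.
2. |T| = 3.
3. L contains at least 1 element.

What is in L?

From (1): b ∉ T.
(2): only 3 candidates remain for T, so all are in.
(3): only 1 candidates remain for L, so all are in.

L = {b}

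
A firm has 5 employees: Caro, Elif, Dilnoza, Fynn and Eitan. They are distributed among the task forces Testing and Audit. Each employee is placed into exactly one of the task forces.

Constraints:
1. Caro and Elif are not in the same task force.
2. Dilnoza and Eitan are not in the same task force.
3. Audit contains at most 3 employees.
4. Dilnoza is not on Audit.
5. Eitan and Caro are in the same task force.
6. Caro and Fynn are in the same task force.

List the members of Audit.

From (4): Dilnoza ∉ Audit.
Only one task force left: Dilnoza ∈ Testing.
(2): Eitan ∉ Testing.
(5): Caro matches Eitan: Caro ∉ Testing.
(6): Fynn matches Caro: Fynn ∉ Testing.
Only one task force left: Caro ∈ Audit.
Only one task force left: Fynn ∈ Audit.
Only one task force left: Eitan ∈ Audit.
(1): Elif ∉ Audit.
Only one task force left: Elif ∈ Testing.

Audit = {Caro, Eitan, Fynn}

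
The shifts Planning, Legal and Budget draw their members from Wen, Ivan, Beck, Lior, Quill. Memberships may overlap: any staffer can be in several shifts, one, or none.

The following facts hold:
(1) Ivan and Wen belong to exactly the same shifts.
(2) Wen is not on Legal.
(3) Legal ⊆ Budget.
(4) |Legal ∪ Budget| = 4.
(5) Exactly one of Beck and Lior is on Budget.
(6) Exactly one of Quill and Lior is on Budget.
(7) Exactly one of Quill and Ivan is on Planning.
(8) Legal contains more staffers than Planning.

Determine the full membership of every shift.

Planning = {Quill}; Legal = {Beck, Quill}; Budget = {Beck, Ivan, Quill, Wen}

From (2): Wen ∉ Legal.
(1): Ivan matches Wen: Ivan ∉ Legal.
Suppose Wen ∈ Planning: no assignment then satisfies all the clues, so Wen ∉ Planning.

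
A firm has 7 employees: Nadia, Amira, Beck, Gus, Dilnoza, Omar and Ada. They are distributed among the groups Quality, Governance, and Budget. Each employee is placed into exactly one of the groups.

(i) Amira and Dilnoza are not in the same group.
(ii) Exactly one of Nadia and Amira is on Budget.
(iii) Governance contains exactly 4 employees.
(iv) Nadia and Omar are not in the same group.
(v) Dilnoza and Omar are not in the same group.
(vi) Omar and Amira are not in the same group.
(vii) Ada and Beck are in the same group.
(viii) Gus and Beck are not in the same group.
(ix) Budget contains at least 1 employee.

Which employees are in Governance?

Governance = {Ada, Beck, Dilnoza, Nadia}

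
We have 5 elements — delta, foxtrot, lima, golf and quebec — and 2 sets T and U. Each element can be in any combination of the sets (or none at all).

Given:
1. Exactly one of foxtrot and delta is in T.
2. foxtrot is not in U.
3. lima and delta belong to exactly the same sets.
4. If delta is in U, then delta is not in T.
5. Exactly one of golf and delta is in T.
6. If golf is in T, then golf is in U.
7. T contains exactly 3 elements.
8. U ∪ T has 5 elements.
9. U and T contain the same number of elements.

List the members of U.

U = {delta, golf, lima}

From (2): foxtrot ∉ U.
Suppose delta ∉ U: no assignment then satisfies all the clues, so delta ∈ U.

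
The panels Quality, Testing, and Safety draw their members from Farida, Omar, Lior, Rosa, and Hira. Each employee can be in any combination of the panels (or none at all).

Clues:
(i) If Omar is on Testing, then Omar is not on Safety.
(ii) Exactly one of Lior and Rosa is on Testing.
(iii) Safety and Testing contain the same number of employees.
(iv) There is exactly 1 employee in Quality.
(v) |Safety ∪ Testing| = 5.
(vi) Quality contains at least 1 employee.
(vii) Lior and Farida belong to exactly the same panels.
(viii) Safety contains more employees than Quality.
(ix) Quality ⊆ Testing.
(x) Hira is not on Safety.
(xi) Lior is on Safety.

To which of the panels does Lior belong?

Lior: Safety

From (x): Hira ∉ Safety.
From (xi): Lior ∈ Safety.
(vii): Farida matches Lior: Farida ∈ Safety.
Suppose Lior ∈ Quality: no assignment then satisfies all the clues, so Lior ∉ Quality.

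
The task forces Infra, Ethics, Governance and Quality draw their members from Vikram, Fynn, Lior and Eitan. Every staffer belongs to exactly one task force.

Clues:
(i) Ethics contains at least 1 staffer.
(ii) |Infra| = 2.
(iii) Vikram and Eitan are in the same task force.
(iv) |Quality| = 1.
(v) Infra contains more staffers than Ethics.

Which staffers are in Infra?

Infra = {Eitan, Vikram}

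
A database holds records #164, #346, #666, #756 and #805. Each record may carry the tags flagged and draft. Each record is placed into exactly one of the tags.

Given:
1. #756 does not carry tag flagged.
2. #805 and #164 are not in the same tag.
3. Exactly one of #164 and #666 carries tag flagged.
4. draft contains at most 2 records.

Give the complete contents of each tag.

flagged = {#346, #666, #805}; draft = {#164, #756}

From (1): #756 ∉ flagged.
Only one tag left: #756 ∈ draft.
Suppose #164 ∈ flagged: no assignment then satisfies all the clues, so #164 ∉ flagged.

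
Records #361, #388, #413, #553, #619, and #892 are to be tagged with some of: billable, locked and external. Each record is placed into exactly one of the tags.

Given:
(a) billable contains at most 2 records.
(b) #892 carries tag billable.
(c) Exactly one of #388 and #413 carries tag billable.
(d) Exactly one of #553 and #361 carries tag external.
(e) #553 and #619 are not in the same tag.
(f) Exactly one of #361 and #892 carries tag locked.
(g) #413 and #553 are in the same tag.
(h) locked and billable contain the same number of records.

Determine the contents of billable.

billable = {#388, #892}

From (b): #892 ∈ billable.
(f) (exactly one): #361 ∈ locked.
(d) (exactly one): #553 ∈ external.
(e): #619 ∉ external.
(g): #413 matches #553: #413 ∉ billable.
(g): #413 matches #553: #413 ∉ locked.
(g): #413 matches #553: #413 ∈ external.
(c) (exactly one): #388 ∈ billable.
(a): billable already has 2, so the rest are out.
Only one tag left: #619 ∈ locked.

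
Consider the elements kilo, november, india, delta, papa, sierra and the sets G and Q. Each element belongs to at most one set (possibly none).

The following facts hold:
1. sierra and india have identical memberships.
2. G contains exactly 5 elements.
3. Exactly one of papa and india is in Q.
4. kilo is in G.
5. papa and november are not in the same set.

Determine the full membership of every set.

G = {delta, india, kilo, november, sierra}; Q = {papa}

From (4): kilo ∈ G.
Suppose november ∉ G: no assignment then satisfies all the clues, so november ∈ G.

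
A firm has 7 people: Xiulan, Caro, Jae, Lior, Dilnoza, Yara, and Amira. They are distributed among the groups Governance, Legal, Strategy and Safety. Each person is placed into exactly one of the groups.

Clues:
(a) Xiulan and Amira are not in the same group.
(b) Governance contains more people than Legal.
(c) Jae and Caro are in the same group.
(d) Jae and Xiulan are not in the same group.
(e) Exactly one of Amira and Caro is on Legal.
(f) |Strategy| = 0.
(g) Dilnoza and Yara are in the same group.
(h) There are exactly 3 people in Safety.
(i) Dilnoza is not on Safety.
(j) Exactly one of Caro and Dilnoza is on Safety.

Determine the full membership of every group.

Governance = {Dilnoza, Xiulan, Yara}; Legal = {Amira}; Strategy = {}; Safety = {Caro, Jae, Lior}

From (i): Dilnoza ∉ Safety.
(f): Strategy already has 0, so the rest are out.
(g): Yara matches Dilnoza: Yara ∉ Safety.
(j) (exactly one): Caro ∈ Safety.
(c): Jae matches Caro: Jae ∉ Governance.
(c): Jae matches Caro: Jae ∉ Legal.
(c): Jae matches Caro: Jae ∈ Safety.
(d): Xiulan ∉ Safety.
(e) (exactly one): Amira ∈ Legal.
(h): only 3 candidates remain for Safety, so all are in.
(a): Xiulan ∉ Legal.
Suppose Dilnoza ∉ Governance: no assignment then satisfies all the clues, so Dilnoza ∈ Governance.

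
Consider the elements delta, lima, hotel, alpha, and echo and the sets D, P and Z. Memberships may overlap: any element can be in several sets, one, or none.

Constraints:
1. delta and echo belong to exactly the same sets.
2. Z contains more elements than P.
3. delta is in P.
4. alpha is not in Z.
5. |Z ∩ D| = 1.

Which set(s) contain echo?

echo: P, Z

From (3): delta ∈ P.
From (4): alpha ∉ Z.
(1): echo matches delta: echo ∈ P.
Suppose echo ∈ D: no assignment then satisfies all the clues, so echo ∉ D.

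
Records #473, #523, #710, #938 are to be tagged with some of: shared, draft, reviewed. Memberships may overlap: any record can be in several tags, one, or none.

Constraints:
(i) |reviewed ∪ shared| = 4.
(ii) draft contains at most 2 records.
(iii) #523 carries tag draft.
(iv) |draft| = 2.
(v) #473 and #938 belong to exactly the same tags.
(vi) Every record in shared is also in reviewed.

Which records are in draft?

From (iii): #523 ∈ draft.
Suppose #473 ∈ draft: no assignment then satisfies all the clues, so #473 ∉ draft.

draft = {#523, #710}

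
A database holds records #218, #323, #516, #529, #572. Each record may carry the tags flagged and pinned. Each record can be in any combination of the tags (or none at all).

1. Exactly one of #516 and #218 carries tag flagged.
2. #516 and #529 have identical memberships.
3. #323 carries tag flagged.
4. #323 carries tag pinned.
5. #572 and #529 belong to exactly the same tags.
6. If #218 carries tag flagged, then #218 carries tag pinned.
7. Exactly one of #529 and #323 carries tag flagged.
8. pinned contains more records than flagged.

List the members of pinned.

pinned = {#218, #323, #516, #529, #572}

From (3): #323 ∈ flagged.
From (4): #323 ∈ pinned.
(7) (exactly one): #529 ∉ flagged.
(2): #516 matches #529: #516 ∉ flagged.
(5): #572 matches #529: #572 ∉ flagged.
(1) (exactly one): #218 ∈ flagged.
(6): #218 ∈ pinned.
Suppose #516 ∉ pinned: no assignment then satisfies all the clues, so #516 ∈ pinned.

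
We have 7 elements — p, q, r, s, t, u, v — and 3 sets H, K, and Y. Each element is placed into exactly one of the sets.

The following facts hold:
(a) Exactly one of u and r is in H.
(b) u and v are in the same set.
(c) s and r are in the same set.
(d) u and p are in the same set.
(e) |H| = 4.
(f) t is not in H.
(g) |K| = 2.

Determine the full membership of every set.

H = {p, q, u, v}; K = {r, s}; Y = {t}

From (f): t ∉ H.
Suppose p ∉ H: no assignment then satisfies all the clues, so p ∈ H.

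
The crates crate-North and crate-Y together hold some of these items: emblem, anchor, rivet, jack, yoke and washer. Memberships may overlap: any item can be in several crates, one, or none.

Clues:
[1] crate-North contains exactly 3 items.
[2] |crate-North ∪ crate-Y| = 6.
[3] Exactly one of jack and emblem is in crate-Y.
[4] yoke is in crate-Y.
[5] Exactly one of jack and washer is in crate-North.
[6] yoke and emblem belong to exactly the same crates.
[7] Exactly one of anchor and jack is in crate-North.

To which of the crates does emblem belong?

From (4): yoke ∈ crate-Y.
(6): emblem matches yoke: emblem ∈ crate-Y.
(3) (exactly one): jack ∉ crate-Y.
Suppose emblem ∉ crate-North: no assignment then satisfies all the clues, so emblem ∈ crate-North.

emblem: crate-North, crate-Y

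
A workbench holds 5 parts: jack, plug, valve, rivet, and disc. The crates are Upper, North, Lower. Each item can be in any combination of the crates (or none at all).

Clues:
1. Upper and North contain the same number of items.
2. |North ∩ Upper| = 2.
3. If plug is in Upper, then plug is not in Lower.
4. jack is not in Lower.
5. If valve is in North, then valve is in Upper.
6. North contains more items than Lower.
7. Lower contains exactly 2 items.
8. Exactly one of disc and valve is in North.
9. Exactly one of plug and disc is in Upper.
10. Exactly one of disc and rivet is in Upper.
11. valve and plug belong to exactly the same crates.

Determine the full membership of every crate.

Upper = {plug, rivet, valve}; North = {jack, plug, valve}; Lower = {disc, rivet}

From (4): jack ∉ Lower.
Suppose jack ∈ Upper: no assignment then satisfies all the clues, so jack ∉ Upper.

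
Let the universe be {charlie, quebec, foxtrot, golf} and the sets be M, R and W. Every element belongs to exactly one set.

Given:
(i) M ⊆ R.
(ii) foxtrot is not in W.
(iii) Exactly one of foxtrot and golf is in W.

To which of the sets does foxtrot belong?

From (ii): foxtrot ∉ W.
(iii) (exactly one): golf ∈ W.
Suppose foxtrot ∈ M: no assignment then satisfies all the clues, so foxtrot ∉ M.

foxtrot: R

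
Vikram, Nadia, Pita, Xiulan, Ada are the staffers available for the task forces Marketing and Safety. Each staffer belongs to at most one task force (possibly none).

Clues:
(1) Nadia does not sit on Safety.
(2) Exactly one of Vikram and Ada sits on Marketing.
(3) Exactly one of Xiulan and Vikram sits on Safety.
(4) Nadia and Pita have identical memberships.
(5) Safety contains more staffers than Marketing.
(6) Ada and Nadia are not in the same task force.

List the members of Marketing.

From (1): Nadia ∉ Safety.
(4): Pita matches Nadia: Pita ∉ Safety.
Suppose Vikram ∉ Marketing: no assignment then satisfies all the clues, so Vikram ∈ Marketing.

Marketing = {Vikram}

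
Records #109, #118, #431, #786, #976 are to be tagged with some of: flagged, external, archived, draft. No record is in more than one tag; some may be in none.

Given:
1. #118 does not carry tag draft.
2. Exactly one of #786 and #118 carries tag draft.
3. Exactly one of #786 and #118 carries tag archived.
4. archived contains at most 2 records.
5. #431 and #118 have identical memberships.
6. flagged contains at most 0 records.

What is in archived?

From (1): #118 ∉ draft.
(2) (exactly one): #786 ∈ draft.
(3) (exactly one): #118 ∈ archived.
(5): #431 matches #118: #431 ∉ flagged.
(5): #431 matches #118: #431 ∉ external.
(5): #431 matches #118: #431 ∈ archived.
(6): flagged already has 0, so the rest are out.
(4): archived already has 2, so the rest are out.

archived = {#118, #431}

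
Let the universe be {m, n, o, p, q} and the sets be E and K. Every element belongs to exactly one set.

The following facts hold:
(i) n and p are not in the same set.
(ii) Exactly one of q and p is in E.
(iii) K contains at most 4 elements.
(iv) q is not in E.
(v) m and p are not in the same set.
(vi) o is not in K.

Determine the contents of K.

From (iv): q ∉ E.
From (vi): o ∉ K.
(ii) (exactly one): p ∈ E.
(v): m ∉ E.
Only one set left: m ∈ K.
Only one set left: o ∈ E.
Only one set left: q ∈ K.
(i): n ∉ E.
Only one set left: n ∈ K.

K = {m, n, q}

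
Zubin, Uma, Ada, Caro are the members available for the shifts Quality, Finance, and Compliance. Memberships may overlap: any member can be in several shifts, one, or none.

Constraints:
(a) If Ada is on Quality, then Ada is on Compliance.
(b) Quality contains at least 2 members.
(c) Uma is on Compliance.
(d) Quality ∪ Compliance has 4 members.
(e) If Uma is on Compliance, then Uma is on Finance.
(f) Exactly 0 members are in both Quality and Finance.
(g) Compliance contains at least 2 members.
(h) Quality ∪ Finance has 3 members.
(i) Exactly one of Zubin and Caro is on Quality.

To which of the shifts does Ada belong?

Ada: Compliance, Quality

From (c): Uma ∈ Compliance.
(e): Uma ∈ Finance.
Suppose Ada ∉ Quality: no assignment then satisfies all the clues, so Ada ∈ Quality.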